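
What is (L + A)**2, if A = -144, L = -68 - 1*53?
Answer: 70225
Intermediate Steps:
L = -121 (L = -68 - 53 = -121)
(L + A)**2 = (-121 - 144)**2 = (-265)**2 = 70225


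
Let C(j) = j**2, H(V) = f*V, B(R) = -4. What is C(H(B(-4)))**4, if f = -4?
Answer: 4294967296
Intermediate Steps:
H(V) = -4*V
C(H(B(-4)))**4 = ((-4*(-4))**2)**4 = (16**2)**4 = 256**4 = 4294967296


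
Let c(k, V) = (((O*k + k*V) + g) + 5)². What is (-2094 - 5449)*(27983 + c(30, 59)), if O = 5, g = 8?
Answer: -28395412296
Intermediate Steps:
c(k, V) = (13 + 5*k + V*k)² (c(k, V) = (((5*k + k*V) + 8) + 5)² = (((5*k + V*k) + 8) + 5)² = ((8 + 5*k + V*k) + 5)² = (13 + 5*k + V*k)²)
(-2094 - 5449)*(27983 + c(30, 59)) = (-2094 - 5449)*(27983 + (13 + 5*30 + 59*30)²) = -7543*(27983 + (13 + 150 + 1770)²) = -7543*(27983 + 1933²) = -7543*(27983 + 3736489) = -7543*3764472 = -28395412296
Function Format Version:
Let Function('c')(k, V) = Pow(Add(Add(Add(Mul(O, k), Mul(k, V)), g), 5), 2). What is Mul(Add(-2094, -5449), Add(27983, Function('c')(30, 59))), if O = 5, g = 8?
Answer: -28395412296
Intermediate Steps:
Function('c')(k, V) = Pow(Add(13, Mul(5, k), Mul(V, k)), 2) (Function('c')(k, V) = Pow(Add(Add(Add(Mul(5, k), Mul(k, V)), 8), 5), 2) = Pow(Add(Add(Add(Mul(5, k), Mul(V, k)), 8), 5), 2) = Pow(Add(Add(8, Mul(5, k), Mul(V, k)), 5), 2) = Pow(Add(13, Mul(5, k), Mul(V, k)), 2))
Mul(Add(-2094, -5449), Add(27983, Function('c')(30, 59))) = Mul(Add(-2094, -5449), Add(27983, Pow(Add(13, Mul(5, 30), Mul(59, 30)), 2))) = Mul(-7543, Add(27983, Pow(Add(13, 150, 1770), 2))) = Mul(-7543, Add(27983, Pow(1933, 2))) = Mul(-7543, Add(27983, 3736489)) = Mul(-7543, 3764472) = -28395412296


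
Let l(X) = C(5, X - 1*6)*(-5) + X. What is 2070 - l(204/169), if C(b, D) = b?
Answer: 353851/169 ≈ 2093.8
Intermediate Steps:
l(X) = -25 + X (l(X) = 5*(-5) + X = -25 + X)
2070 - l(204/169) = 2070 - (-25 + 204/169) = 2070 - 1*(-4021/169) = 2070 + 4021/169 = 353851/169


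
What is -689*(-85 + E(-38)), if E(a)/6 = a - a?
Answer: 58565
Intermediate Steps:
E(a) = 0 (E(a) = 6*(a - a) = 6*0 = 0)
-689*(-85 + E(-38)) = -689*(-85 + 0) = -689*(-85) = 58565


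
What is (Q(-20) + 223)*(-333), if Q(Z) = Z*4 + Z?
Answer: -40959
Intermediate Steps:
Q(Z) = 5*Z (Q(Z) = 4*Z + Z = 5*Z)
(Q(-20) + 223)*(-333) = (5*(-20) + 223)*(-333) = (-100 + 223)*(-333) = 123*(-333) = -40959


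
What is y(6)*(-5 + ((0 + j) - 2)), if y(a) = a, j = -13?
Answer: -120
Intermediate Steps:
y(6)*(-5 + ((0 + j) - 2)) = 6*(-5 + ((0 - 13) - 2)) = 6*(-5 + (-13 - 2)) = 6*(-5 - 15) = 6*(-20) = -120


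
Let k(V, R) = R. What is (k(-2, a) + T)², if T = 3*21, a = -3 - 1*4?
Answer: 3136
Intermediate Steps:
a = -7 (a = -3 - 4 = -7)
T = 63
(k(-2, a) + T)² = (-7 + 63)² = 56² = 3136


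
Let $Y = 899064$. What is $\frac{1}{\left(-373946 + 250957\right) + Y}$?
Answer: $\frac{1}{776075} \approx 1.2885 \cdot 10^{-6}$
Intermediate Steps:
$\frac{1}{\left(-373946 + 250957\right) + Y} = \frac{1}{\left(-373946 + 250957\right) + 899064} = \frac{1}{-122989 + 899064} = \frac{1}{776075}$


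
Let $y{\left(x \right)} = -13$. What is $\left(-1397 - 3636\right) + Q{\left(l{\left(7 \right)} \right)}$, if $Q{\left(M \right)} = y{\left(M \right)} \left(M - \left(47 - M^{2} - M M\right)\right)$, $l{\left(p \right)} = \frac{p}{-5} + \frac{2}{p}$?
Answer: $- \frac{5438751}{1225} \approx -4439.8$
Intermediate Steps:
$l{\left(p \right)} = \frac{2}{p} - \frac{p}{5}$ ($l{\left(p \right)} = p \left(- \frac{1}{5}\right) + \frac{2}{p} = - \frac{p}{5} + \frac{2}{p} = \frac{2}{p} - \frac{p}{5}$)
$Q{\left(M \right)} = 611 - 26 M^{2} - 13 M$ ($Q{\left(M \right)} = - 13 \left(M - \left(47 - M^{2} - M M\right)\right) = - 13 \left(M + \left(\left(M^{2} + M^{2}\right) - 47\right)\right) = - 13 \left(M + \left(2 M^{2} - 47\right)\right) = - 13 \left(M + \left(-47 + 2 M^{2}\right)\right) = - 13 \left(-47 + M + 2 M^{2}\right) = 611 - 26 M^{2} - 13 M$)
$\left(-1397 - 3636\right) + Q{\left(l{\left(7 \right)} \right)} = \left(-1397 - 3636\right) - \left(-611 + 13 \left(\frac{2}{7} - \frac{7}{5}\right) + 26 \left(\frac{2}{7} - \frac{7}{5}\right)^{2}\right) = -5033 - \left(-611 + 13 \left(2 \cdot \frac{1}{7} - \frac{7}{5}\right) + 26 \left(2 \cdot \frac{1}{7} - \frac{7}{5}\right)^{2}\right) = -5033 - \left(-611 + 13 \left(\frac{2}{7} - \frac{7}{5}\right) + 26 \left(\frac{2}{7} - \frac{7}{5}\right)^{2}\right) = -5033 - \left(- \frac{21892}{35} + \frac{39546}{1225}\right) = -5033 + \left(611 - \frac{39546}{1225} + \frac{507}{35}\right) = -5033 + \frac{726674}{1225} = - \frac{5438751}{1225}$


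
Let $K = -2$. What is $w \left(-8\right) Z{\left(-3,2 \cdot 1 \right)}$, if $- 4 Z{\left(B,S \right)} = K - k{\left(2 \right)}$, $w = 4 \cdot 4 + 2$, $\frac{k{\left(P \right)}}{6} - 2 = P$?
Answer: $-936$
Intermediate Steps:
$k{\left(P \right)} = 12 + 6 P$
$w = 18$ ($w = 16 + 2 = 18$)
$Z{\left(B,S \right)} = \frac{13}{2}$ ($Z{\left(B,S \right)} = - \frac{-2 - \left(12 + 6 \cdot 2\right)}{4} = - \frac{-2 - \left(12 + 12\right)}{4} = - \frac{-2 - 24}{4} = \left(- \frac{1}{4}\right) \left(-26\right) = \frac{13}{2}$)
$w \left(-8\right) Z{\left(-3,2 \cdot 1 \right)} = 18 \left(-8\right) \frac{13}{2} = \left(-144\right) \frac{13}{2} = -936$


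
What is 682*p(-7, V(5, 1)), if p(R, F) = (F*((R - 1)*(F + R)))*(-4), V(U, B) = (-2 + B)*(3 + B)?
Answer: 960256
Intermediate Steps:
p(R, F) = -4*F*(-1 + R)*(F + R) (p(R, F) = (F*((-1 + R)*(F + R)))*(-4) = (F*(-1 + R)*(F + R))*(-4) = -4*F*(-1 + R)*(F + R))
682*p(-7, V(5, 1)) = 682*(4*(-6 + 1 + 1²)*((-6 + 1 + 1²) - 7 - 1*(-7)² - 1*(-6 + 1 + 1²)*(-7))) = 682*(4*(-6 + 1 + 1)*((-6 + 1 + 1) - 7 - 1*49 - 1*(-6 + 1 + 1)*(-7))) = 682*(4*(-4)*(-4 - 7 - 49 - 1*(-4)*(-7))) = 682*(4*(-4)*(-4 - 7 - 49 - 28)) = 682*(4*(-4)*(-88)) = 682*1408 = 960256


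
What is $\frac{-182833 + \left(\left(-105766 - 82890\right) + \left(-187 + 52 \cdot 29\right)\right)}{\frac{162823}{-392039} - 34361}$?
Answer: $\frac{72560146276}{6735507451} \approx 10.773$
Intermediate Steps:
$\frac{-182833 + \left(\left(-105766 - 82890\right) + \left(-187 + 52 \cdot 29\right)\right)}{\frac{162823}{-392039} - 34361} = \frac{-182833 + \left(-188656 + \left(-187 + 1508\right)\right)}{162823 \left(- \frac{1}{392039}\right) - 34361} = \frac{-182833 + \left(-188656 + 1321\right)}{- \frac{162823}{392039} - 34361} = \frac{-182833 - 187335}{- \frac{13471014902}{392039}} = \left(-370168\right) \left(- \frac{392039}{13471014902}\right) = \frac{72560146276}{6735507451}$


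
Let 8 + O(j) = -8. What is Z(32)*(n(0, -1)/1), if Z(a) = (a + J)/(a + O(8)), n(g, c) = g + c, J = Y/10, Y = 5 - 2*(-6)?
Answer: -337/160 ≈ -2.1063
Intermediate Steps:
Y = 17 (Y = 5 + 12 = 17)
O(j) = -16 (O(j) = -8 - 8 = -16)
J = 17/10 ≈ 1.7000
n(g, c) = c + g
Z(a) = (17/10 + a)/(-16 + a) (Z(a) = (a + 17/10)/(a - 16) = (17/10 + a)/(-16 + a))
Z(32)*(n(0, -1)/1) = ((17/10 + 32)/(-16 + 32))*((-1 + 0)/1) = ((337/10)/16)*(-1*1) = ((1/16)*(337/10))*(-1) = (337/160)*(-1) = -337/160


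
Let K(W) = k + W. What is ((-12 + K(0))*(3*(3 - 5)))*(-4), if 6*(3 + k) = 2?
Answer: -352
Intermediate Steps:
k = -8/3 (k = -3 + (⅙)*2 = -3 + ⅓ = -8/3 ≈ -2.6667)
K(W) = -8/3 + W
((-12 + K(0))*(3*(3 - 5)))*(-4) = ((-12 + (-8/3 + 0))*(3*(3 - 5)))*(-4) = ((-12 - 8/3)*(3*(-2)))*(-4) = -44/3*(-6)*(-4) = 88*(-4) = -352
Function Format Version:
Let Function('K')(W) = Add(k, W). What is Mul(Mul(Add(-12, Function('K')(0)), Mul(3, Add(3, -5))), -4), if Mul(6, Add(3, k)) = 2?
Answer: -352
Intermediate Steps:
k = Rational(-8, 3) (k = Add(-3, Mul(Rational(1, 6), 2)) = Add(-3, Rational(1, 3)) = Rational(-8, 3) ≈ -2.6667)
Function('K')(W) = Add(Rational(-8, 3), W)
Mul(Mul(Add(-12, Function('K')(0)), Mul(3, Add(3, -5))), -4) = Mul(Mul(Add(-12, Add(Rational(-8, 3), 0)), Mul(3, Add(3, -5))), -4) = Mul(Mul(Add(-12, Rational(-8, 3)), Mul(3, -2)), -4) = Mul(Mul(Rational(-44, 3), -6), -4) = Mul(88, -4) = -352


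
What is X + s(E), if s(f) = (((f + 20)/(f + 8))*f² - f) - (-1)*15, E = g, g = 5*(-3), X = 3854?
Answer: 26063/7 ≈ 3723.3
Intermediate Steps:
g = -15
E = -15
s(f) = 15 - f + f²*(20 + f)/(8 + f) (s(f) = (((20 + f)/(8 + f))*f² - f) - 1*(-15) = (((20 + f)/(8 + f))*f² - f) + 15 = (f²*(20 + f)/(8 + f) - f) + 15 = (-f + f²*(20 + f)/(8 + f)) + 15 = 15 - f + f²*(20 + f)/(8 + f))
X + s(E) = 3854 + (120 + (-15)³ + 7*(-15) + 19*(-15)²)/(8 - 15) = 3854 + (120 - 3375 - 105 + 19*225)/(-7) = 3854 - (120 - 3375 - 105 + 4275)/7 = 3854 - ⅐*915 = 3854 - 915/7 = 26063/7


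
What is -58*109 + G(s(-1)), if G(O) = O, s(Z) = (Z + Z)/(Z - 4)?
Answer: -31608/5 ≈ -6321.6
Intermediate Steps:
s(Z) = 2*Z/(-4 + Z) (s(Z) = (2*Z)/(-4 + Z) = 2*Z/(-4 + Z))
-58*109 + G(s(-1)) = -58*109 + 2*(-1)/(-4 - 1) = -6322 + 2*(-1)/(-5) = -6322 + 2*(-1)*(-⅕) = -6322 + ⅖ = -31608/5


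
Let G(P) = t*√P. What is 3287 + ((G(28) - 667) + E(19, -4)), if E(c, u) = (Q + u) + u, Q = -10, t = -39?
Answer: 2602 - 78*√7 ≈ 2395.6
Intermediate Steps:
G(P) = -39*√P
E(c, u) = -10 + 2*u (E(c, u) = (-10 + u) + u = -10 + 2*u)
3287 + ((G(28) - 667) + E(19, -4)) = 3287 + ((-78*√7 - 667) + (-10 + 2*(-4))) = 3287 + ((-78*√7 - 667) + (-10 - 8)) = 3287 + ((-78*√7 - 667) - 18) = 3287 + ((-667 - 78*√7) - 18) = 3287 + (-685 - 78*√7) = 2602 - 78*√7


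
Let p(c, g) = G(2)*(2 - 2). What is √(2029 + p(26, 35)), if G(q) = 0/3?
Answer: √2029 ≈ 45.044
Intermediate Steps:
G(q) = 0 (G(q) = 0*(⅓) = 0)
p(c, g) = 0 (p(c, g) = 0*(2 - 2) = 0*0 = 0)
√(2029 + p(26, 35)) = √(2029 + 0) = √2029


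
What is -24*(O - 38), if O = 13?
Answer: 600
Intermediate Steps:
-24*(O - 38) = -24*(13 - 38) = -24*(-25) = 600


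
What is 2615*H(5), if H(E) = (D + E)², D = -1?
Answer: 41840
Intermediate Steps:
H(E) = (-1 + E)²
2615*H(5) = 2615*(-1 + 5)² = 2615*4² = 2615*16 = 41840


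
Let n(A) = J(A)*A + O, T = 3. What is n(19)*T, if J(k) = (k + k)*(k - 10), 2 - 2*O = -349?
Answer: 40041/2 ≈ 20021.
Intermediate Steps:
O = 351/2 (O = 1 - ½*(-349) = 1 + 349/2 = 351/2 ≈ 175.50)
J(k) = 2*k*(-10 + k) (J(k) = (2*k)*(-10 + k) = 2*k*(-10 + k))
n(A) = 351/2 + 2*A²*(-10 + A) (n(A) = (2*A*(-10 + A))*A + 351/2 = 2*A²*(-10 + A) + 351/2 = 351/2 + 2*A²*(-10 + A))
n(19)*T = (351/2 + 2*19²*(-10 + 19))*3 = (351/2 + 2*361*9)*3 = (351/2 + 6498)*3 = (13347/2)*3 = 40041/2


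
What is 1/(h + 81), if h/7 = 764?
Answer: 1/5429 ≈ 0.00018420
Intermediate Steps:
h = 5348 (h = 7*764 = 5348)
1/(h + 81) = 1/(5348 + 81) = 1/5429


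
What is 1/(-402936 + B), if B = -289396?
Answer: -1/692332 ≈ -1.4444e-6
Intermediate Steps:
1/(-402936 + B) = 1/(-402936 - 289396) = 1/(-692332) = -1/692332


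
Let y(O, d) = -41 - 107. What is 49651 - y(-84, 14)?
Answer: 49799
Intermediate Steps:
y(O, d) = -148
49651 - y(-84, 14) = 49651 - 1*(-148) = 49651 + 148 = 49799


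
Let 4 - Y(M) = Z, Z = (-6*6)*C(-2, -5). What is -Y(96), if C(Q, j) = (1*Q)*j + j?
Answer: -184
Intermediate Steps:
C(Q, j) = j + Q*j (C(Q, j) = Q*j + j = j + Q*j)
Z = -180 (Z = (-6*6)*(-5*(1 - 2)) = -(-180)*(-1) = -36*5 = -180)
Y(M) = 184 (Y(M) = 4 - 1*(-180) = 4 + 180 = 184)
-Y(96) = -1*184 = -184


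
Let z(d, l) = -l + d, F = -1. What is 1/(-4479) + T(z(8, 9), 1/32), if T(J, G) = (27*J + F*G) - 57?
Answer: -12044063/143328 ≈ -84.031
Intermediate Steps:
z(d, l) = d - l
T(J, G) = -57 - G + 27*J (T(J, G) = (27*J - G) - 57 = (-G + 27*J) - 57 = -57 - G + 27*J)
1/(-4479) + T(z(8, 9), 1/32) = 1/(-4479) + (-57 - 1/32 + 27*(8 - 1*9)) = -1/4479 + (-57 - 1*1/32 + 27*(8 - 9)) = -1/4479 + (-57 - 1/32 + 27*(-1)) = -1/4479 + (-57 - 1/32 - 27) = -1/4479 - 2689/32 = -12044063/143328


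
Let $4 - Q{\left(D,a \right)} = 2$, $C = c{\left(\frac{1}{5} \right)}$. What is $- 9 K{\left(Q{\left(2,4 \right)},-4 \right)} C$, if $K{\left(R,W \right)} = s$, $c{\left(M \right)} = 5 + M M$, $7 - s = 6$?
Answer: $- \frac{1134}{25} \approx -45.36$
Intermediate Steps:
$s = 1$ ($s = 7 - 6 = 1$)
$c{\left(M \right)} = 5 + M^{2}$
$C = \frac{126}{25}$ ($C = 5 + \left(\frac{1}{5}\right)^{2} = 5 + \frac{1}{25} = \frac{126}{25} \approx 5.04$)
$Q{\left(D,a \right)} = 2$ ($Q{\left(D,a \right)} = 4 - 2 = 2$)
$K{\left(R,W \right)} = 1$
$- 9 K{\left(Q{\left(2,4 \right)},-4 \right)} C = \left(-9\right) 1 \cdot \frac{126}{25} = \left(-9\right) \frac{126}{25} = - \frac{1134}{25}$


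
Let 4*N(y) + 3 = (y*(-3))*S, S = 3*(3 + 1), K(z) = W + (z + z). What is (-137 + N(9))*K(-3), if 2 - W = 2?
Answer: 2625/2 ≈ 1312.5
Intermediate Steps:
W = 0 (W = 2 - 1*2 = 2 - 2 = 0)
K(z) = 2*z (K(z) = 0 + (z + z) = 0 + 2*z = 2*z)
S = 12 (S = 3*4 = 12)
N(y) = -¾ - 9*y (N(y) = -¾ + ((y*(-3))*12)/4 = -¾ + (-3*y*12)/4 = -¾ + (-36*y)/4 = -¾ - 9*y)
(-137 + N(9))*K(-3) = (-137 + (-¾ - 9*9))*(2*(-3)) = (-137 + (-¾ - 81))*(-6) = (-137 - 327/4)*(-6) = -875/4*(-6) = 2625/2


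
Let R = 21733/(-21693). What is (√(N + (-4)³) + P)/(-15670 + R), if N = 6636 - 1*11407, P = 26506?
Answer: -574994658/339951043 - 21693*I*√4835/339951043 ≈ -1.6914 - 0.0044371*I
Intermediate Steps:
N = -4771 (N = 6636 - 11407 = -4771)
R = -21733/21693 (R = 21733*(-1/21693) = -21733/21693 ≈ -1.0018)
(√(N + (-4)³) + P)/(-15670 + R) = (√(-4771 + (-4)³) + 26506)/(-15670 - 21733/21693) = (√(-4771 - 64) + 26506)/(-339951043/21693) = (√(-4835) + 26506)*(-21693/339951043) = (I*√4835 + 26506)*(-21693/339951043) = (26506 + I*√4835)*(-21693/339951043) = -574994658/339951043 - 21693*I*√4835/339951043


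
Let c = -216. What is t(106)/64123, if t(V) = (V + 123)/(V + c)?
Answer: -229/7053530 ≈ -3.2466e-5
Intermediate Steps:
t(V) = (123 + V)/(-216 + V) (t(V) = (V + 123)/(V - 216) = (123 + V)/(-216 + V))
t(106)/64123 = ((123 + 106)/(-216 + 106))/64123 = (229/(-110))*(1/64123) = -1/110*229*(1/64123) = -229/110*1/64123 = -229/7053530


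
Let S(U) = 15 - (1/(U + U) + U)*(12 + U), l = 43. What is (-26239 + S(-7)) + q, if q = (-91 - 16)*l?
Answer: -431055/14 ≈ -30790.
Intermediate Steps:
q = -4601 (q = (-91 - 16)*43 = -107*43 = -4601)
S(U) = 15 - (12 + U)*(U + 1/(2*U)) (S(U) = 15 - (1/(2*U) + U)*(12 + U) = 15 - (U + 1/(2*U))*(12 + U) = 15 - (12 + U)*(U + 1/(2*U)))
(-26239 + S(-7)) + q = (-26239 + (29/2 - 1*(-7)² - 12*(-7) - 6/(-7))) - 4601 = (-26239 + (29/2 - 1*49 + 84 - 6*(-⅐))) - 4601 = (-26239 + (29/2 - 49 + 84 + 6/7)) - 4601 = (-26239 + 705/14) - 4601 = -366641/14 - 4601 = -431055/14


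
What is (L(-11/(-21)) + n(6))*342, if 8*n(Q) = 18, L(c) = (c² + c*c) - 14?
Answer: -375421/98 ≈ -3830.8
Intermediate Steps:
L(c) = -14 + 2*c² (L(c) = (c² + c²) - 14 = 2*c² - 14 = -14 + 2*c²)
n(Q) = 9/4 (n(Q) = (⅛)*18 = 9/4)
(L(-11/(-21)) + n(6))*342 = ((-14 + 2*(-11/(-21))²) + 9/4)*342 = ((-14 + 2*(-11*(-1/21))²) + 9/4)*342 = ((-14 + 2*(11/21)²) + 9/4)*342 = ((-14 + 2*(121/441)) + 9/4)*342 = ((-14 + 242/441) + 9/4)*342 = (-5932/441 + 9/4)*342 = -19759/1764*342 = -375421/98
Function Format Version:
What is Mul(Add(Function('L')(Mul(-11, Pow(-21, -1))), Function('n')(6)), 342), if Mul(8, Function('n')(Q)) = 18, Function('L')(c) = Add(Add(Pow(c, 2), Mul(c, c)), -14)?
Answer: Rational(-375421, 98) ≈ -3830.8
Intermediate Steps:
Function('L')(c) = Add(-14, Mul(2, Pow(c, 2))) (Function('L')(c) = Add(Add(Pow(c, 2), Pow(c, 2)), -14) = Add(Mul(2, Pow(c, 2)), -14) = Add(-14, Mul(2, Pow(c, 2))))
Function('n')(Q) = Rational(9, 4) (Function('n')(Q) = Mul(Rational(1, 8), 18) = Rational(9, 4))
Mul(Add(Function('L')(Mul(-11, Pow(-21, -1))), Function('n')(6)), 342) = Mul(Add(Add(-14, Mul(2, Pow(Mul(-11, Pow(-21, -1)), 2))), Rational(9, 4)), 342) = Mul(Add(Add(-14, Mul(2, Pow(Mul(-11, Rational(-1, 21)), 2))), Rational(9, 4)), 342) = Mul(Add(Add(-14, Mul(2, Pow(Rational(11, 21), 2))), Rational(9, 4)), 342) = Mul(Add(Add(-14, Mul(2, Rational(121, 441))), Rational(9, 4)), 342) = Mul(Add(Add(-14, Rational(242, 441)), Rational(9, 4)), 342) = Mul(Add(Rational(-5932, 441), Rational(9, 4)), 342) = Mul(Rational(-19759, 1764), 342) = Rational(-375421, 98)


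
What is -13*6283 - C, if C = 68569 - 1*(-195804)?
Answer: -346052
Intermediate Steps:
C = 264373 (C = 68569 + 195804 = 264373)
-13*6283 - C = -13*6283 - 1*264373 = -81679 - 264373 = -346052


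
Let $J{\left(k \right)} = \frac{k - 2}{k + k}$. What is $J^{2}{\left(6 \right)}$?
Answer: $\frac{1}{9} \approx 0.11111$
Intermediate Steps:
$J{\left(k \right)} = \frac{-2 + k}{2 k}$
$J^{2}{\left(6 \right)} = \left(\frac{-2 + 6}{2 \cdot 6}\right)^{2} = \left(\frac{1}{2} \cdot \frac{1}{6} \cdot 4\right)^{2} = \left(\frac{1}{3}\right)^{2} = \frac{1}{9}$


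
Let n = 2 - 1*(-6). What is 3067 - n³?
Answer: 2555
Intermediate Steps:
n = 8 (n = 2 + 6 = 8)
3067 - n³ = 3067 - 1*8³ = 3067 - 1*512 = 3067 - 512 = 2555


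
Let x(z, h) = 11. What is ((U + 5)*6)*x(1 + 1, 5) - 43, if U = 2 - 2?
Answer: 287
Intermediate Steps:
U = 0
((U + 5)*6)*x(1 + 1, 5) - 43 = ((0 + 5)*6)*11 - 43 = (5*6)*11 - 43 = 30*11 - 43 = 330 - 43 = 287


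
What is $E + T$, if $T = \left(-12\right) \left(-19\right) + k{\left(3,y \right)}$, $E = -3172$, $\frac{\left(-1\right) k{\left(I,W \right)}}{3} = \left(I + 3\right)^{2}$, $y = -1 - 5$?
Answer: $-3052$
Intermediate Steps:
$y = -6$
$k{\left(I,W \right)} = - 3 \left(3 + I\right)^{2}$ ($k{\left(I,W \right)} = - 3 \left(I + 3\right)^{2} = - 3 \left(3 + I\right)^{2}$)
$T = 120$ ($T = \left(-12\right) \left(-19\right) - 3 \left(3 + 3\right)^{2} = 228 - 3 \cdot 6^{2} = 228 - 108 = 120$)
$E + T = -3172 + 120 = -3052$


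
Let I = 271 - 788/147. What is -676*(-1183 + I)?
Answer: 91159952/147 ≈ 6.2014e+5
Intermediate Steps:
I = 39049/147 (I = 271 - 788*1/147 = 271 - 788/147 = 39049/147 ≈ 265.64)
-676*(-1183 + I) = -676*(-1183 + 39049/147) = -676*(-134852/147) = 91159952/147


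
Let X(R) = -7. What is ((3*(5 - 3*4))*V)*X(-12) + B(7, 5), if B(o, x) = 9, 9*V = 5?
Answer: 272/3 ≈ 90.667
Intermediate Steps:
V = 5/9 (V = (⅑)*5 = 5/9 ≈ 0.55556)
((3*(5 - 3*4))*V)*X(-12) + B(7, 5) = ((3*(5 - 3*4))*(5/9))*(-7) + 9 = ((3*(5 - 12))*(5/9))*(-7) + 9 = ((3*(-7))*(5/9))*(-7) + 9 = -21*5/9*(-7) + 9 = -35/3*(-7) + 9 = 245/3 + 9 = 272/3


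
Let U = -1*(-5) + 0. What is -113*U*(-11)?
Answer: 6215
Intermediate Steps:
U = 5 (U = 5 + 0 = 5)
-113*U*(-11) = -565*(-11) = -113*(-55) = 6215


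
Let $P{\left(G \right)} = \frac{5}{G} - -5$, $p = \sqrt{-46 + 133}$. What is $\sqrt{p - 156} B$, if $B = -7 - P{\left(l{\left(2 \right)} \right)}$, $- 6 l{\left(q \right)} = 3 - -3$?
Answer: $- 7 i \sqrt{156 - \sqrt{87}} \approx - 84.776 i$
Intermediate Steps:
$p = \sqrt{87} \approx 9.3274$
$l{\left(q \right)} = -1$ ($l{\left(q \right)} = - \frac{3 - -3}{6} = - \frac{3 + 3}{6} = \left(- \frac{1}{6}\right) 6 = -1$)
$P{\left(G \right)} = 5 + \frac{5}{G}$ ($P{\left(G \right)} = \frac{5}{G} + 5 = 5 + \frac{5}{G}$)
$B = -7$ ($B = -7 - \left(5 + \frac{5}{-1}\right) = -7 - \left(5 + 5 \left(-1\right)\right) = -7 - \left(5 - 5\right) = -7 - 0 = -7 + 0 = -7$)
$\sqrt{p - 156} B = \sqrt{\sqrt{87} - 156} \left(-7\right) = \sqrt{-156 + \sqrt{87}} \left(-7\right) = - 7 \sqrt{-156 + \sqrt{87}}$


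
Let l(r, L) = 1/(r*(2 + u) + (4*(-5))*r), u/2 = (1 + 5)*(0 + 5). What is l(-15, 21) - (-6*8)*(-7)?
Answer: -211681/630 ≈ -336.00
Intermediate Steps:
u = 60 (u = 2*((1 + 5)*(0 + 5)) = 2*(6*5) = 2*30 = 60)
l(r, L) = 1/(42*r) (l(r, L) = 1/(r*(2 + 60) + (4*(-5))*r) = 1/(r*62 - 20*r) = 1/(62*r - 20*r) = 1/(42*r))
l(-15, 21) - (-6*8)*(-7) = (1/42)/(-15) - (-6*8)*(-7) = (1/42)*(-1/15) - (-48)*(-7) = -1/630 - 1*336 = -1/630 - 336 = -211681/630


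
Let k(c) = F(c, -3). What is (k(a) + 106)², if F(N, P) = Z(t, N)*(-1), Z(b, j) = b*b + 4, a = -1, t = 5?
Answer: 5929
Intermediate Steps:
Z(b, j) = 4 + b² (Z(b, j) = b² + 4 = 4 + b²)
F(N, P) = -29 (F(N, P) = (4 + 5²)*(-1) = (4 + 25)*(-1) = 29*(-1) = -29)
k(c) = -29
(k(a) + 106)² = (-29 + 106)² = 77² = 5929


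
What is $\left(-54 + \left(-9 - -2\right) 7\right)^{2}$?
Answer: $10609$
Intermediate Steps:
$\left(-54 + \left(-9 - -2\right) 7\right)^{2} = \left(-54 + \left(-9 + 2\right) 7\right)^{2} = \left(-54 - 49\right)^{2} = \left(-103\right)^{2} = 10609$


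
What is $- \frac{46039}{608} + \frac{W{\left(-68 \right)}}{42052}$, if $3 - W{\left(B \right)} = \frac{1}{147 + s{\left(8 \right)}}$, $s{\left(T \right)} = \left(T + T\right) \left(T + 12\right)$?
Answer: $- \frac{226031526469}{2985019168} \approx -75.722$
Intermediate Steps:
$s{\left(T \right)} = 2 T \left(12 + T\right)$
$W{\left(B \right)} = \frac{1400}{467}$ ($W{\left(B \right)} = 3 - \frac{1}{147 + 2 \cdot 8 \left(12 + 8\right)} = 3 - \frac{1}{147 + 2 \cdot 8 \cdot 20} = 3 - \frac{1}{147 + 320} = 3 - \frac{1}{467} = \frac{1400}{467}$)
$- \frac{46039}{608} + \frac{W{\left(-68 \right)}}{42052} = - \frac{46039}{608} + \frac{1400}{467 \cdot 42052} = \left(-46039\right) \frac{1}{608} + \frac{1400}{467} \cdot \frac{1}{42052} = - \frac{46039}{608} + \frac{350}{4909571} = - \frac{226031526469}{2985019168}$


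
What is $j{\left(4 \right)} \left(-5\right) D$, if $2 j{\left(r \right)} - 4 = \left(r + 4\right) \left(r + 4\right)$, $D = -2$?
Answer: $340$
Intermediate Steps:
$j{\left(r \right)} = 2 + \frac{\left(4 + r\right)^{2}}{2}$ ($j{\left(r \right)} = 2 + \frac{\left(r + 4\right) \left(r + 4\right)}{2} = 2 + \frac{\left(4 + r\right) \left(4 + r\right)}{2} = 2 + \frac{\left(4 + r\right)^{2}}{2}$)
$j{\left(4 \right)} \left(-5\right) D = \left(2 + \frac{\left(4 + 4\right)^{2}}{2}\right) \left(-5\right) \left(-2\right) = \left(2 + \frac{8^{2}}{2}\right) \left(-5\right) \left(-2\right) = \left(2 + \frac{1}{2} \cdot 64\right) \left(-5\right) \left(-2\right) = \left(2 + 32\right) \left(-5\right) \left(-2\right) = 34 \left(-5\right) \left(-2\right) = \left(-170\right) \left(-2\right) = 340$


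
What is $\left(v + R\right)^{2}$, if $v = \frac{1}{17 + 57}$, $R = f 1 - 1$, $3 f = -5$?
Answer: $\frac{346921}{49284} \approx 7.0392$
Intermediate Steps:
$f = - \frac{5}{3}$ ($f = \frac{1}{3} \left(-5\right) = - \frac{5}{3} \approx -1.6667$)
$R = - \frac{8}{3}$ ($R = \left(- \frac{5}{3}\right) 1 - 1 = - \frac{5}{3} - 1 = - \frac{8}{3} \approx -2.6667$)
$v = \frac{1}{74} \approx 0.013514$
$\left(v + R\right)^{2} = \left(\frac{1}{74} - \frac{8}{3}\right)^{2} = \left(- \frac{589}{222}\right)^{2} = \frac{346921}{49284}$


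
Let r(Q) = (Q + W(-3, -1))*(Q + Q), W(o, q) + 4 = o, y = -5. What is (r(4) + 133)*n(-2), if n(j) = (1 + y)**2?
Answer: 1744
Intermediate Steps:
W(o, q) = -4 + o
r(Q) = 2*Q*(-7 + Q) (r(Q) = (Q + (-4 - 3))*(Q + Q) = (Q - 7)*(2*Q) = (-7 + Q)*(2*Q) = 2*Q*(-7 + Q))
n(j) = 16 (n(j) = (1 - 5)**2 = (-4)**2 = 16)
(r(4) + 133)*n(-2) = (2*4*(-7 + 4) + 133)*16 = (2*4*(-3) + 133)*16 = (-24 + 133)*16 = 109*16 = 1744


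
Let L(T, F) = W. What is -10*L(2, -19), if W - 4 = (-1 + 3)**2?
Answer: -80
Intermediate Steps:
W = 8 (W = 4 + (-1 + 3)**2 = 4 + 2**2 = 4 + 4 = 8)
L(T, F) = 8
-10*L(2, -19) = -10*8 = -80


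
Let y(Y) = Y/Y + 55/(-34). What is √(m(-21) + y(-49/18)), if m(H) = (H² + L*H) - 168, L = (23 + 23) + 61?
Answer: I*√2282658/34 ≈ 44.437*I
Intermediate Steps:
L = 107 (L = 46 + 61 = 107)
y(Y) = -21/34 (y(Y) = 1 + 55*(-1/34) = 1 - 55/34 = -21/34)
m(H) = -168 + H² + 107*H (m(H) = (H² + 107*H) - 168 = -168 + H² + 107*H)
√(m(-21) + y(-49/18)) = √((-168 + (-21)² + 107*(-21)) - 21/34) = √((-168 + 441 - 2247) - 21/34) = √(-1974 - 21/34) = √(-67137/34) = I*√2282658/34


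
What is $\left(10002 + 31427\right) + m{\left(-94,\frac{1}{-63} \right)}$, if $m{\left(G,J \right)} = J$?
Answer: $\frac{2610026}{63} \approx 41429.0$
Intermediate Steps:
$\left(10002 + 31427\right) + m{\left(-94,\frac{1}{-63} \right)} = \left(10002 + 31427\right) + \frac{1}{-63} = 41429 - \frac{1}{63} = \frac{2610026}{63}$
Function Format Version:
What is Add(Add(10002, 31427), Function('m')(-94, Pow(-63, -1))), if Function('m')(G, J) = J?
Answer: Rational(2610026, 63) ≈ 41429.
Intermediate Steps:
Add(Add(10002, 31427), Function('m')(-94, Pow(-63, -1))) = Add(Add(10002, 31427), Pow(-63, -1)) = Add(41429, Rational(-1, 63)) = Rational(2610026, 63)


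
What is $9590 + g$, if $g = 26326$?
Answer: $35916$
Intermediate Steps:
$9590 + g = 9590 + 26326 = 35916$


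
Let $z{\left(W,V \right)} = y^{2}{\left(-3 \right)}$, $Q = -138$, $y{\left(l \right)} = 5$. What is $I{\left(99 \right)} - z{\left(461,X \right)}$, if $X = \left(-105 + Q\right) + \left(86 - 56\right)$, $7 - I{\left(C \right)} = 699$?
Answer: $-717$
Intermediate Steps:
$I{\left(C \right)} = -692$ ($I{\left(C \right)} = 7 - 699 = -692$)
$X = -213$ ($X = \left(-105 - 138\right) + \left(86 - 56\right) = -243 + \left(86 - 56\right) = -243 + 30 = -213$)
$z{\left(W,V \right)} = 25$ ($z{\left(W,V \right)} = 5^{2} = 25$)
$I{\left(99 \right)} - z{\left(461,X \right)} = -692 - 25 = -717$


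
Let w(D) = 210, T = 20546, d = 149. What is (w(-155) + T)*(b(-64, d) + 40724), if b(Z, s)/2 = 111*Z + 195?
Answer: 558460936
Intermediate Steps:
b(Z, s) = 390 + 222*Z (b(Z, s) = 2*(111*Z + 195) = 2*(195 + 111*Z) = 390 + 222*Z)
(w(-155) + T)*(b(-64, d) + 40724) = (210 + 20546)*((390 + 222*(-64)) + 40724) = 20756*((390 - 14208) + 40724) = 20756*(-13818 + 40724) = 20756*26906 = 558460936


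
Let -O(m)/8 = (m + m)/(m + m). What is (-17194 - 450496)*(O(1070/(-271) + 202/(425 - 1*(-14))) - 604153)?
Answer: 282560058090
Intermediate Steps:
O(m) = -8 (O(m) = -8*(m + m)/(m + m) = -8*2*m/(2*m) = -8*2*m*1/(2*m) = -8*1 = -8)
(-17194 - 450496)*(O(1070/(-271) + 202/(425 - 1*(-14))) - 604153) = (-17194 - 450496)*(-8 - 604153) = -467690*(-604161) = 282560058090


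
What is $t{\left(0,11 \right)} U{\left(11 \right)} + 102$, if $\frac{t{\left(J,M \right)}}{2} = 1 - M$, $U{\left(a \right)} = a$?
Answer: $-118$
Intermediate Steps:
$t{\left(J,M \right)} = 2 - 2 M$ ($t{\left(J,M \right)} = 2 \left(1 - M\right) = 2 - 2 M$)
$t{\left(0,11 \right)} U{\left(11 \right)} + 102 = \left(2 - 22\right) 11 + 102 = \left(-20\right) 11 + 102 = -220 + 102 = -118$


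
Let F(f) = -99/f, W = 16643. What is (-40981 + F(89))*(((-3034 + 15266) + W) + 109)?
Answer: -105716473472/89 ≈ -1.1878e+9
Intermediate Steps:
(-40981 + F(89))*(((-3034 + 15266) + W) + 109) = (-40981 - 99/89)*(((-3034 + 15266) + 16643) + 109) = (-40981 - 99*1/89)*((12232 + 16643) + 109) = (-40981 - 99/89)*(28875 + 109) = -3647408/89*28984 = -105716473472/89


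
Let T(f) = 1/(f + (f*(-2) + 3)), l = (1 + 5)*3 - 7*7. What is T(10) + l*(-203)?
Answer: 44050/7 ≈ 6292.9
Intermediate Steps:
l = -31 (l = 6*3 - 49 = 18 - 49 = -31)
T(f) = 1/(3 - f) (T(f) = 1/(f + (-2*f + 3)) = 1/(f + (3 - 2*f)) = 1/(3 - f))
T(10) + l*(-203) = -1/(-3 + 10) - 31*(-203) = -1/7 + 6293 = -1*⅐ + 6293 = -⅐ + 6293 = 44050/7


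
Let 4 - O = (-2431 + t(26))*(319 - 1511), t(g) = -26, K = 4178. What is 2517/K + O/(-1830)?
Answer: 1224088183/764574 ≈ 1601.0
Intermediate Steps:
O = -2928740 (O = 4 - (-2431 - 26)*(319 - 1511) = 4 - (-2457)*(-1192) = 4 - 1*2928744 = 4 - 2928744 = -2928740)
2517/K + O/(-1830) = 2517/4178 - 2928740/(-1830) = 2517*(1/4178) - 2928740*(-1/1830) = 2517/4178 + 292874/183 = 1224088183/764574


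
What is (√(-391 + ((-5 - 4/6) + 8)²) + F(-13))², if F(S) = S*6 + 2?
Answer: (228 - I*√3470)²/9 ≈ 5390.4 - 2984.6*I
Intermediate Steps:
F(S) = 2 + 6*S (F(S) = 6*S + 2 = 2 + 6*S)
(√(-391 + ((-5 - 4/6) + 8)²) + F(-13))² = (√(-391 + ((-5 - 4/6) + 8)²) + (2 + 6*(-13)))² = (√(-391 + ((-5 + (⅙)*(-4)) + 8)²) + (2 - 78))² = (√(-391 + ((-5 - ⅔) + 8)²) - 76)² = (√(-391 + (-17/3 + 8)²) - 76)² = (√(-391 + (7/3)²) - 76)² = (√(-391 + 49/9) - 76)² = (√(-3470/9) - 76)² = (I*√3470/3 - 76)² = (-76 + I*√3470/3)²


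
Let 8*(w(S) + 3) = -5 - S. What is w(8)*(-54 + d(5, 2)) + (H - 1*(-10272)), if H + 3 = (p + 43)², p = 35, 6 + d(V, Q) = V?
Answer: 132859/8 ≈ 16607.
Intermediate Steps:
d(V, Q) = -6 + V
w(S) = -29/8 - S/8 (w(S) = -3 + (-5 - S)/8 = -3 + (-5/8 - S/8) = -29/8 - S/8)
H = 6081 (H = -3 + (35 + 43)² = -3 + 78² = -3 + 6084 = 6081)
w(8)*(-54 + d(5, 2)) + (H - 1*(-10272)) = (-29/8 - ⅛*8)*(-54 + (-6 + 5)) + (6081 - 1*(-10272)) = (-29/8 - 1)*(-54 - 1) + (6081 + 10272) = -37/8*(-55) + 16353 = 2035/8 + 16353 = 132859/8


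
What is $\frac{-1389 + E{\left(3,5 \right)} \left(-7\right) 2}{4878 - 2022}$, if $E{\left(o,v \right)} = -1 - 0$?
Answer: $- \frac{1375}{2856} \approx -0.48144$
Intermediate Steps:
$E{\left(o,v \right)} = -1$ ($E{\left(o,v \right)} = -1 + 0 = -1$)
$\frac{-1389 + E{\left(3,5 \right)} \left(-7\right) 2}{4878 - 2022} = \frac{-1389 + \left(-1\right) \left(-7\right) 2}{4878 - 2022} = \frac{-1389 + 7 \cdot 2}{2856} = \left(-1389 + 14\right) \frac{1}{2856} = \left(-1375\right) \frac{1}{2856} = - \frac{1375}{2856}$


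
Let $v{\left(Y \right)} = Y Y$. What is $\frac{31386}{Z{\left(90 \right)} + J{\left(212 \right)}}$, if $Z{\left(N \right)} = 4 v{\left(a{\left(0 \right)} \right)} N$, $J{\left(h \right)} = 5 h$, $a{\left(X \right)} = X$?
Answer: $\frac{15693}{530} \approx 29.609$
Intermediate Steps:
$v{\left(Y \right)} = Y^{2}$
$Z{\left(N \right)} = 0$ ($Z{\left(N \right)} = 4 \cdot 0^{2} N = 4 \cdot 0 N = 0 N = 0$)
$\frac{31386}{Z{\left(90 \right)} + J{\left(212 \right)}} = \frac{31386}{0 + 5 \cdot 212} = \frac{31386}{0 + 1060} = \frac{31386}{1060} = 31386 \cdot \frac{1}{1060} = \frac{15693}{530}$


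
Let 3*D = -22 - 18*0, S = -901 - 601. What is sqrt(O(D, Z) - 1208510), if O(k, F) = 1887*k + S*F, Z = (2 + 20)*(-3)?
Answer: 4*I*sqrt(70201) ≈ 1059.8*I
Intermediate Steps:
S = -1502
Z = -66 (Z = 22*(-3) = -66)
D = -22/3 (D = (-22 - 18*0)/3 = (-22 + 0)/3 = (1/3)*(-22) = -22/3 ≈ -7.3333)
O(k, F) = -1502*F + 1887*k (O(k, F) = 1887*k - 1502*F = -1502*F + 1887*k)
sqrt(O(D, Z) - 1208510) = sqrt((-1502*(-66) + 1887*(-22/3)) - 1208510) = sqrt((99132 - 13838) - 1208510) = sqrt(85294 - 1208510) = sqrt(-1123216) = 4*I*sqrt(70201)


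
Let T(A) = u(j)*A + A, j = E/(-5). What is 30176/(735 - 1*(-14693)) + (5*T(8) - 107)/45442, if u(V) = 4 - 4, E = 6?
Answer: 342556029/175269794 ≈ 1.9545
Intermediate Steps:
j = -6/5 (j = 6/(-5) = 6*(-⅕) = -6/5 ≈ -1.2000)
u(V) = 0
T(A) = A (T(A) = 0*A + A = 0 + A = A)
30176/(735 - 1*(-14693)) + (5*T(8) - 107)/45442 = 30176/(735 - 1*(-14693)) + (5*8 - 107)/45442 = 30176/(735 + 14693) + (40 - 107)*(1/45442) = 30176/15428 - 67*1/45442 = 30176*(1/15428) - 67/45442 = 7544/3857 - 67/45442 = 342556029/175269794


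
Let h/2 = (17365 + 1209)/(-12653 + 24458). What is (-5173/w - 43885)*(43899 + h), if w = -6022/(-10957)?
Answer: -166340227016118133/71089710 ≈ -2.3399e+9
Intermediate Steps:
w = 6022/10957 (w = -6022*(-1/10957) = 6022/10957 ≈ 0.54960)
h = 37148/11805 (h = 2*((17365 + 1209)/(-12653 + 24458)) = 2*(18574/11805) = 37148/11805 ≈ 3.1468)
(-5173/w - 43885)*(43899 + h) = (-5173/6022/10957 - 43885)*(43899 + 37148/11805) = (-5173*10957/6022 - 43885)*(518264843/11805) = (-56680561/6022 - 43885)*(518264843/11805) = -320956031/6022*518264843/11805 = -166340227016118133/71089710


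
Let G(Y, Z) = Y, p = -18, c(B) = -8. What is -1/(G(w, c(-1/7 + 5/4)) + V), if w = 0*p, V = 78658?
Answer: -1/78658 ≈ -1.2713e-5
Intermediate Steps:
w = 0 (w = 0*(-18) = 0)
-1/(G(w, c(-1/7 + 5/4)) + V) = -1/(0 + 78658) = -1/78658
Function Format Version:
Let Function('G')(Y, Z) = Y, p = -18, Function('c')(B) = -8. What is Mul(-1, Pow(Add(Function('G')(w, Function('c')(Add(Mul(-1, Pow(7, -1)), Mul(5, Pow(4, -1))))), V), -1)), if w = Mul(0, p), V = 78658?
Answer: Rational(-1, 78658) ≈ -1.2713e-5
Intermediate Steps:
w = 0 (w = Mul(0, -18) = 0)
Mul(-1, Pow(Add(Function('G')(w, Function('c')(Add(Mul(-1, Pow(7, -1)), Mul(5, Pow(4, -1))))), V), -1)) = Mul(-1, Pow(Add(0, 78658), -1)) = Mul(-1, Pow(78658, -1)) = Mul(-1, Rational(1, 78658)) = Rational(-1, 78658)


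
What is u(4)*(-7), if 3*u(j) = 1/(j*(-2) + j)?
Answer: 7/12 ≈ 0.58333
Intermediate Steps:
u(j) = -1/(3*j) (u(j) = 1/(3*(j*(-2) + j)) = 1/(3*(-2*j + j)) = 1/(3*((-j))) = (-1/j)/3 = -1/(3*j))
u(4)*(-7) = -1/3/4*(-7) = -1/3*1/4*(-7) = -1/12*(-7) = 7/12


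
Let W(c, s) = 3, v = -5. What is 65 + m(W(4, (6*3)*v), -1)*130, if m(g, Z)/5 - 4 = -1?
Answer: 2015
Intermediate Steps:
m(g, Z) = 15 (m(g, Z) = 20 + 5*(-1) = 20 - 5 = 15)
65 + m(W(4, (6*3)*v), -1)*130 = 65 + 15*130 = 65 + 1950 = 2015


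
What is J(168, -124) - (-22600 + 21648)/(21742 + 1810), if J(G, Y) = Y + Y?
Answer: -729993/2944 ≈ -247.96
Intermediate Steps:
J(G, Y) = 2*Y
J(168, -124) - (-22600 + 21648)/(21742 + 1810) = 2*(-124) - (-22600 + 21648)/(21742 + 1810) = -248 - (-952)/23552 = -248 - 1*(-119/2944) = -248 + 119/2944 = -729993/2944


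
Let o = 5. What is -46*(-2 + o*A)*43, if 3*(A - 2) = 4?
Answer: -87032/3 ≈ -29011.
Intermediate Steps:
A = 10/3 (A = 2 + (⅓)*4 = 2 + 4/3 = 10/3 ≈ 3.3333)
-46*(-2 + o*A)*43 = -46*(-2 + 5*(10/3))*43 = -46*(-2 + 50/3)*43 = -46*44/3*43 = -2024/3*43 = -87032/3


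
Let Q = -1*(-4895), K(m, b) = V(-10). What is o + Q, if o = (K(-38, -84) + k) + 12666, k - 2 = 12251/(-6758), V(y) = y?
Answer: 118610923/6758 ≈ 17551.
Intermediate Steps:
K(m, b) = -10
k = 1265/6758 (k = 2 + 12251/(-6758) = 2 + 12251*(-1/6758) = 2 - 12251/6758 = 1265/6758 ≈ 0.18719)
o = 85530513/6758 (o = (-10 + 1265/6758) + 12666 = -66315/6758 + 12666 = 85530513/6758 ≈ 12656.)
Q = 4895
o + Q = 85530513/6758 + 4895 = 118610923/6758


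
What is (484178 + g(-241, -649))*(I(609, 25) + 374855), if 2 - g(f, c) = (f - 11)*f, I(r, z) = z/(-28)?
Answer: 1111118553730/7 ≈ 1.5873e+11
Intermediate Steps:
I(r, z) = -z/28 (I(r, z) = z*(-1/28) = -z/28)
g(f, c) = 2 - f*(-11 + f) (g(f, c) = 2 - (f - 11)*f = 2 - (-11 + f)*f = 2 - f*(-11 + f))
(484178 + g(-241, -649))*(I(609, 25) + 374855) = (484178 + (2 - 1*(-241)**2 + 11*(-241)))*(-1/28*25 + 374855) = (484178 + (2 - 1*58081 - 2651))*(-25/28 + 374855) = (484178 + (2 - 58081 - 2651))*(10495915/28) = (484178 - 60730)*(10495915/28) = 423448*(10495915/28) = 1111118553730/7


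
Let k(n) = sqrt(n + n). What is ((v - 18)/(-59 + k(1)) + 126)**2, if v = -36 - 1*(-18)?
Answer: 194020871076/12103441 + 31714416*sqrt(2)/12103441 ≈ 16034.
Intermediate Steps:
v = -18 (v = -36 + 18 = -18)
k(n) = sqrt(2)*sqrt(n) (k(n) = sqrt(2*n) = sqrt(2)*sqrt(n))
((v - 18)/(-59 + k(1)) + 126)**2 = ((-18 - 18)/(-59 + sqrt(2)*sqrt(1)) + 126)**2 = (-36/(-59 + sqrt(2)*1) + 126)**2 = (-36/(-59 + sqrt(2)) + 126)**2 = (126 - 36/(-59 + sqrt(2)))**2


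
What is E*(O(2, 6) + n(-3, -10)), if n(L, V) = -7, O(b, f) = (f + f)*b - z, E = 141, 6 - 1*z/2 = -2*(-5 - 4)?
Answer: 5781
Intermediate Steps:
z = -24 (z = 12 - (-4)*(-5 - 4) = 12 - (-4)*(-9) = 12 - 2*18 = 12 - 36 = -24)
O(b, f) = 24 + 2*b*f (O(b, f) = (f + f)*b - 1*(-24) = (2*f)*b + 24 = 2*b*f + 24 = 24 + 2*b*f)
E*(O(2, 6) + n(-3, -10)) = 141*((24 + 2*2*6) - 7) = 141*((24 + 24) - 7) = 141*(48 - 7) = 141*41 = 5781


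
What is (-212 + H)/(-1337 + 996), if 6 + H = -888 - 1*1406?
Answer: 2512/341 ≈ 7.3666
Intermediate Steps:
H = -2300 (H = -6 + (-888 - 1*1406) = -6 + (-888 - 1406) = -6 - 2294 = -2300)
(-212 + H)/(-1337 + 996) = (-212 - 2300)/(-1337 + 996) = -2512/(-341) = -2512*(-1/341) = 2512/341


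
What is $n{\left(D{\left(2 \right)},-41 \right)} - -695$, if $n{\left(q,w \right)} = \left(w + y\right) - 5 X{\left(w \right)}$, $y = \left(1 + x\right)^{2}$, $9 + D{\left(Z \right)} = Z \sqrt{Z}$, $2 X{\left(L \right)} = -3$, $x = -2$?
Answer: $\frac{1325}{2} \approx 662.5$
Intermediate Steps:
$X{\left(L \right)} = - \frac{3}{2}$ ($X{\left(L \right)} = \frac{1}{2} \left(-3\right) = - \frac{3}{2}$)
$D{\left(Z \right)} = -9 + Z^{\frac{3}{2}}$ ($D{\left(Z \right)} = -9 + Z \sqrt{Z} = -9 + Z^{\frac{3}{2}}$)
$y = 1$ ($y = \left(1 - 2\right)^{2} = \left(-1\right)^{2} = 1$)
$n{\left(q,w \right)} = \frac{17}{2} + w$ ($n{\left(q,w \right)} = \left(w + 1\right) - - \frac{15}{2} = \left(1 + w\right) + \frac{15}{2} = \frac{17}{2} + w$)
$n{\left(D{\left(2 \right)},-41 \right)} - -695 = \left(\frac{17}{2} - 41\right) - -695 = - \frac{65}{2} + 695 = \frac{1325}{2}$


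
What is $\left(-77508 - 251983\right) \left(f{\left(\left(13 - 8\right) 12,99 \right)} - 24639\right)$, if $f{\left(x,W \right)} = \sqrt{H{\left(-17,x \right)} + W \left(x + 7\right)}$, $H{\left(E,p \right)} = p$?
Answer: $8118328749 - 329491 \sqrt{6693} \approx 8.0914 \cdot 10^{9}$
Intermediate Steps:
$f{\left(x,W \right)} = \sqrt{x + W \left(7 + x\right)}$ ($f{\left(x,W \right)} = \sqrt{x + W \left(x + 7\right)} = \sqrt{x + W \left(7 + x\right)}$)
$\left(-77508 - 251983\right) \left(f{\left(\left(13 - 8\right) 12,99 \right)} - 24639\right) = \left(-77508 - 251983\right) \left(\sqrt{\left(13 - 8\right) 12 + 7 \cdot 99 + 99 \left(13 - 8\right) 12} - 24639\right) = - 329491 \left(\sqrt{5 \cdot 12 + 693 + 99 \cdot 5 \cdot 12} - 24639\right) = - 329491 \left(\sqrt{60 + 693 + 99 \cdot 60} - 24639\right) = - 329491 \left(\sqrt{60 + 693 + 5940} - 24639\right) = - 329491 \left(\sqrt{6693} - 24639\right) = - 329491 \left(-24639 + \sqrt{6693}\right) = 8118328749 - 329491 \sqrt{6693}$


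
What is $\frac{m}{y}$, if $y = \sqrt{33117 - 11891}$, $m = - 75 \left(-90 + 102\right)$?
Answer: $- \frac{450 \sqrt{21226}}{10613} \approx -6.1774$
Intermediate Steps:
$m = -900$ ($m = \left(-75\right) 12 = -900$)
$y = \sqrt{21226} \approx 145.69$
$\frac{m}{y} = - \frac{900}{\sqrt{21226}} = - 900 \frac{\sqrt{21226}}{21226} = - \frac{450 \sqrt{21226}}{10613}$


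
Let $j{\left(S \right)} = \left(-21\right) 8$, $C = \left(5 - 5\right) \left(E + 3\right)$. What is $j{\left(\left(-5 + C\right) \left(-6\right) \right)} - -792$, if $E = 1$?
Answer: $624$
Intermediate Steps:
$C = 0$ ($C = \left(5 - 5\right) \left(1 + 3\right) = 0 \cdot 4 = 0$)
$j{\left(S \right)} = -168$
$j{\left(\left(-5 + C\right) \left(-6\right) \right)} - -792 = -168 - -792 = -168 + 792 = 624$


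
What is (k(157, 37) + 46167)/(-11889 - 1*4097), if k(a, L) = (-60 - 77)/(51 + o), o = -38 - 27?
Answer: -646475/223804 ≈ -2.8886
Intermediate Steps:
o = -65
k(a, L) = 137/14 (k(a, L) = (-60 - 77)/(51 - 65) = -137/(-14) = -137*(-1/14) = 137/14)
(k(157, 37) + 46167)/(-11889 - 1*4097) = (137/14 + 46167)/(-11889 - 1*4097) = 646475/(14*(-11889 - 4097)) = (646475/14)/(-15986) = (646475/14)*(-1/15986) = -646475/223804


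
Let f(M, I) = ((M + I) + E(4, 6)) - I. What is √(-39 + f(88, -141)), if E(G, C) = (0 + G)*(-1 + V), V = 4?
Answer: √61 ≈ 7.8102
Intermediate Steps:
E(G, C) = 3*G (E(G, C) = (0 + G)*(-1 + 4) = G*3 = 3*G)
f(M, I) = 12 + M (f(M, I) = ((M + I) + 3*4) - I = ((I + M) + 12) - I = (12 + I + M) - I = 12 + M)
√(-39 + f(88, -141)) = √(-39 + (12 + 88)) = √(-39 + 100) = √61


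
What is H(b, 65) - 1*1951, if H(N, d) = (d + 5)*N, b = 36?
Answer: 569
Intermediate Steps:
H(N, d) = N*(5 + d) (H(N, d) = (5 + d)*N = N*(5 + d))
H(b, 65) - 1*1951 = 36*(5 + 65) - 1*1951 = 36*70 - 1951 = 2520 - 1951 = 569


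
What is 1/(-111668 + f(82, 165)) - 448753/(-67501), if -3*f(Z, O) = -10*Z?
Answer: 149965870049/22557754184 ≈ 6.6481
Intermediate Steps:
f(Z, O) = 10*Z/3 (f(Z, O) = -(-10)*Z/3 = 10*Z/3)
1/(-111668 + f(82, 165)) - 448753/(-67501) = 1/(-111668 + (10/3)*82) - 448753/(-67501) = 1/(-111668 + 820/3) - 448753*(-1)/67501 = 1/(-334184/3) - 1*(-448753/67501) = -3/334184 + 448753/67501 = 149965870049/22557754184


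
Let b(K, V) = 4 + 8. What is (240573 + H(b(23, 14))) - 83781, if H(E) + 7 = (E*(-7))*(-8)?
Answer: 157457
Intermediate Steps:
b(K, V) = 12
H(E) = -7 + 56*E (H(E) = -7 + (E*(-7))*(-8) = -7 - 7*E*(-8) = -7 + 56*E)
(240573 + H(b(23, 14))) - 83781 = (240573 + (-7 + 56*12)) - 83781 = (240573 + (-7 + 672)) - 83781 = (240573 + 665) - 83781 = 241238 - 83781 = 157457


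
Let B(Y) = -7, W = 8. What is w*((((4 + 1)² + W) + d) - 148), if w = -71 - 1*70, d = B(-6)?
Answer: 17202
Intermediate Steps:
d = -7
w = -141 (w = -71 - 70 = -141)
w*((((4 + 1)² + W) + d) - 148) = -141*((((4 + 1)² + 8) - 7) - 148) = -141*(((5² + 8) - 7) - 148) = -141*(((25 + 8) - 7) - 148) = -141*((33 - 7) - 148) = -141*(26 - 148) = -141*(-122) = 17202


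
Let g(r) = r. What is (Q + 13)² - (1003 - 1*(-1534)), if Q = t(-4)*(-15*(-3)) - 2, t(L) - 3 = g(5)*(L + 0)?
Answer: 565979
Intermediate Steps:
t(L) = 3 + 5*L (t(L) = 3 + 5*(L + 0) = 3 + 5*L)
Q = -767 (Q = (3 + 5*(-4))*(-15*(-3)) - 2 = (3 - 20)*(-3*(-15)) - 2 = -17*45 - 2 = -765 - 2 = -767)
(Q + 13)² - (1003 - 1*(-1534)) = (-767 + 13)² - (1003 - 1*(-1534)) = (-754)² - (1003 + 1534) = 568516 - 1*2537 = 568516 - 2537 = 565979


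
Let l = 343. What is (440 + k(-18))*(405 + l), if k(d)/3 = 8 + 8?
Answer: 365024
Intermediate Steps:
k(d) = 48 (k(d) = 3*(8 + 8) = 3*16 = 48)
(440 + k(-18))*(405 + l) = (440 + 48)*(405 + 343) = 488*748 = 365024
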